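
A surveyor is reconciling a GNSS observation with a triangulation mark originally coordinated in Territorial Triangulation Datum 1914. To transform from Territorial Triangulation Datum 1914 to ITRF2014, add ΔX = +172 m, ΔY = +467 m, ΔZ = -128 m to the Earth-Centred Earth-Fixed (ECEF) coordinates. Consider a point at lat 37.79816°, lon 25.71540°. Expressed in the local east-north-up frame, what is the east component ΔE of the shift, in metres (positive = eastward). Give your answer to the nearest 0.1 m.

ΔE = 346.1 m

The local east axis at (φ, λ) is (−sin λ, cos λ, 0), so ΔE = −sin(25.71540°)·172 + cos(25.71540°)·467 = 346.12 m.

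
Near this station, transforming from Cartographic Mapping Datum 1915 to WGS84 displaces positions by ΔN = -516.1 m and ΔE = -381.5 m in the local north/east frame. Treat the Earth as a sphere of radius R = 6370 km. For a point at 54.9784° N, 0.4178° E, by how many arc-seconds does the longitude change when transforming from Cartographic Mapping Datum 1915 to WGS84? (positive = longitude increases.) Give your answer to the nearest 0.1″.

At latitude 54.9784°, cos φ = 0.573885.
One radian of longitude at latitude φ spans R cos φ, so Δλ = ΔE / (R cos φ) = -381.5 / (6370000 × 0.573885) = -1.0436e-04 rad = -21.526″.

Δλ = -21.5″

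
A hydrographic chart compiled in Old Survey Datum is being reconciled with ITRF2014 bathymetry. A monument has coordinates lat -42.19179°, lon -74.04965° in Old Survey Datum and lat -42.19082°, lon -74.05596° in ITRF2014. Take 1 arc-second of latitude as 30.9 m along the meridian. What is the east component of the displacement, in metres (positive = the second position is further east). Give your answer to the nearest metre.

ΔE = -520 m

Δφ = -42.19082° − -42.19179° = +0.00097°; Δλ = -74.05596° − -74.04965° = -0.00631°.
1° of latitude = 3600 × 30.90 = 111240 m.
ΔN = Δφ × 111240 = 107.9 m; ΔE = Δλ × 111240 × cos(-42.19179°) = -0.00631 × 111240 × 0.740901 = -520.1 m.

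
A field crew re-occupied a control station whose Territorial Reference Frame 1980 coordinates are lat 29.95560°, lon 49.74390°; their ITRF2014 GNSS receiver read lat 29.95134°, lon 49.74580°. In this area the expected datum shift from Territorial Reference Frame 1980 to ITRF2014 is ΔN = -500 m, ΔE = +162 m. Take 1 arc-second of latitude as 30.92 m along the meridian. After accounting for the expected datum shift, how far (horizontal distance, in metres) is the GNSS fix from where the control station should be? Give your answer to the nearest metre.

33 m

Observed coordinate differences: Δφ = -0.00426°, Δλ = +0.00190°.
Converting to metres (1° lat = 111312 m, cos φ = 0.866413): observed ΔN = -474.2 m, observed ΔE = 183.2 m.
Subtracting the expected shift leaves a residual of -474.2 − (-500) = 25.8 m north and 183.2 − (162) = 21.2 m east.
Residual distance = √(25.8² + 21.2²) = 33.4 m.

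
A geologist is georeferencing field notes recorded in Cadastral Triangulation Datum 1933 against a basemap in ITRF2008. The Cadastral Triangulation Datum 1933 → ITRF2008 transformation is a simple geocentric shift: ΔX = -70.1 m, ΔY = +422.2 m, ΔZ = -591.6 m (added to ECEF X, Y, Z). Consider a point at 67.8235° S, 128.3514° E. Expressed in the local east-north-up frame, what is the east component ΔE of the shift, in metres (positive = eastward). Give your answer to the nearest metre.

ΔE = -207 m

At φ = -67.8235°, λ = 128.3514°: sin φ = -0.926025, cos φ = 0.377461, sin λ = 0.784220, cos λ = -0.620483.
ΔE = −sin λ·ΔX + cos λ·ΔY = −(0.784220)·(-70.1) + (-0.620483)·(422.2) = -206.99 m.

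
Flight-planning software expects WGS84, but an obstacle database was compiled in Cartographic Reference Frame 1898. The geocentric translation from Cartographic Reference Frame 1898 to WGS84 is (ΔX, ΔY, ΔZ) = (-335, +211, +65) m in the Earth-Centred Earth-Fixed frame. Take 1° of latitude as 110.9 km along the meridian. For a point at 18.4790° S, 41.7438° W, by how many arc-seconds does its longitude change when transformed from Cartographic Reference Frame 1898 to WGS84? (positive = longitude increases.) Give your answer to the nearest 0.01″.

Δλ = -2.25″

sin φ = -0.316957, cos φ = 0.948440, sin λ = -0.665801, cos λ = 0.746129.
East component: ΔE = −sin λ·ΔX + cos λ·ΔY = −(-0.665801)(-335) + (0.746129)(211) = -65.61 m.
1° of latitude spans 110900 m; at latitude φ, 1° of longitude spans that × cos φ = 105182.0 m, so Δλ = -65.61 / 105182.0 × 3600 = -2.246″.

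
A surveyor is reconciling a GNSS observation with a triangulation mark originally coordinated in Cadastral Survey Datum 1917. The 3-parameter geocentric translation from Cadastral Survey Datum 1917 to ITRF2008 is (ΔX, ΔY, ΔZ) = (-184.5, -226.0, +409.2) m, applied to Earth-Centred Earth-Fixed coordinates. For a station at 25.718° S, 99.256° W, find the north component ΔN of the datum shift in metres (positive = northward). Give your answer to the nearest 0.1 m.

ΔN = 478.3 m

The local north axis is (−sin φ cos λ, −sin φ sin λ, cos φ), giving ΔN = 12.878 + 96.794 + 368.665 = 478.34 m.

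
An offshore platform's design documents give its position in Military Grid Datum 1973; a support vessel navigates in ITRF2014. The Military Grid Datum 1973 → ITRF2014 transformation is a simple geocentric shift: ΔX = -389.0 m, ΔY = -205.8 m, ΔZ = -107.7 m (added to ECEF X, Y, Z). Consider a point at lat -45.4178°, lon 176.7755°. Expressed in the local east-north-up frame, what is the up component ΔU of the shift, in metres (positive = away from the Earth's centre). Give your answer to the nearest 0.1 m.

At φ = -45.4178°, λ = 176.7755°: sin φ = -0.712244, cos φ = 0.701932, sin λ = 0.056248, cos λ = -0.998417.
ΔU = cos φ cos λ·ΔX + cos φ sin λ·ΔY + sin φ·ΔZ = (0.701932)(-0.998417)(-389.0) + (0.701932)(0.056248)(-205.8) + (-0.712244)(-107.7) = 341.20 m.

ΔU = 341.2 m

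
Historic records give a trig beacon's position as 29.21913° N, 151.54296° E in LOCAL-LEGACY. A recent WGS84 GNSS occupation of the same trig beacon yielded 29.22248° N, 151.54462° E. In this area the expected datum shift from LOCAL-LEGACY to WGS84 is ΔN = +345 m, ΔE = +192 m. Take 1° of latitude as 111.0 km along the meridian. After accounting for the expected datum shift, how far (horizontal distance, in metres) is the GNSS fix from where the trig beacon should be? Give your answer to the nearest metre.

Observed coordinate differences: Δφ = +0.00335°, Δλ = +0.00166°.
Converting to metres (1° lat = 111000 m, cos φ = 0.872759): observed ΔN = 371.9 m, observed ΔE = 160.8 m.
Subtracting the expected shift leaves a residual of 371.9 − (345) = 26.9 m north and 160.8 − (192) = -31.2 m east.
Residual distance = √(26.9² + (-31.2)²) = 41.2 m.

41 m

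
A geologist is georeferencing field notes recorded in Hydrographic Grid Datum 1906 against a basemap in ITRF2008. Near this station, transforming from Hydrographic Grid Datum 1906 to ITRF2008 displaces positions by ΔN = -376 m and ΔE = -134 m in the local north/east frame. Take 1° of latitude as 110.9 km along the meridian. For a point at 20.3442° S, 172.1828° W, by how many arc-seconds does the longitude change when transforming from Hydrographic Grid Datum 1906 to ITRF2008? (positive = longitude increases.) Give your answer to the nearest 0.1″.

At latitude -20.3442°, cos φ = 0.937621.
1° of longitude at this latitude = 110.9 × cos φ = 103.98 km, so Δλ = -134.0 / 103982.2 = -0.0012887° = -4.639″.

Δλ = -4.6″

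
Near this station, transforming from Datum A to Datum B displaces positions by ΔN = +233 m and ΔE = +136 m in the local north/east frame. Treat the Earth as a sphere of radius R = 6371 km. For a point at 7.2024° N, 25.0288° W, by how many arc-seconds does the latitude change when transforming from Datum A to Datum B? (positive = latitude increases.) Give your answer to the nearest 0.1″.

On a sphere of radius R, 1 rad of latitude = R, so Δφ = ΔN / R = 233.0 / 6371000 = 3.6572e-05 rad = 7.544″.

Δφ = 7.5″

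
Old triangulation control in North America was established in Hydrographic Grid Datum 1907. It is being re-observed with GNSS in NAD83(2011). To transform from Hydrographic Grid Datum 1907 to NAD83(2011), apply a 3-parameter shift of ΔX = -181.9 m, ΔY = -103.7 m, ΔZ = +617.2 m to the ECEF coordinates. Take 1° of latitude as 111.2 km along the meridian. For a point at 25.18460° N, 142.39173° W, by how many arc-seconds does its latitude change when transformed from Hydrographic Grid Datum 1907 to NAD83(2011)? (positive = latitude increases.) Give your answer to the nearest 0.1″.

Δφ = 15.2″

sin φ = 0.425536, cos φ = 0.904941, sin λ = -0.610260, cos λ = -0.792202.
North component: ΔN = −sin φ cos λ·ΔX − sin φ sin λ·ΔY + cos φ·ΔZ = −(0.425536)(-0.792202)(-181.9) − (0.425536)(-0.610260)(-103.7) + (0.904941)(617.2) = 470.28 m.
1° of latitude spans 111200 m, so Δφ = 470.28 / 111200 × 3600 = 15.225″.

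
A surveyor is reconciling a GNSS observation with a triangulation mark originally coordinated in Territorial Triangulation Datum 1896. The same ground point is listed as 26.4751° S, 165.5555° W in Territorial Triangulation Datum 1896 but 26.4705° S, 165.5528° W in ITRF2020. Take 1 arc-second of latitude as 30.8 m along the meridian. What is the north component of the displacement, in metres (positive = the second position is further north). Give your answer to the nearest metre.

ΔN = 510 m

Δφ = -26.4705° − -26.4751° = +0.0046°; Δλ = -165.5528° − -165.5555° = +0.0027°.
1° of latitude = 3600 × 30.80 = 110880 m.
ΔN = Δφ × 110880 = 510.0 m; ΔE = Δλ × 110880 × cos(-26.4751°) = +0.0027 × 110880 × 0.895128 = 268.0 m.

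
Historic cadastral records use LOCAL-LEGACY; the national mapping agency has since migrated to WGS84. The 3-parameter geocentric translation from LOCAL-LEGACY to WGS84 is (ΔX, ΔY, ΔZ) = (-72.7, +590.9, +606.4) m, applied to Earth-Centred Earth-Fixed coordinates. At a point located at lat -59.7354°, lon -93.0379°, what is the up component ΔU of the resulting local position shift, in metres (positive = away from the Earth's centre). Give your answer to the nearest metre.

ΔU = -819 m

The local up (radial) axis is (cos φ cos λ, cos φ sin λ, sin φ), giving ΔU = 1.942 − 297.392 − 523.752 = -819.20 m.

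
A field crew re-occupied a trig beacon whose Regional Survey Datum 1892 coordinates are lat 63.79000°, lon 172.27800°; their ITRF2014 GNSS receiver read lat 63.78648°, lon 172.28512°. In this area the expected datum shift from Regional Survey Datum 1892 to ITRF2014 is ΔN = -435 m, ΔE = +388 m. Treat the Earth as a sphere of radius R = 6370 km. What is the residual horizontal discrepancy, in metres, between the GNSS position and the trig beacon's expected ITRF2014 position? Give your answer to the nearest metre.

58 m

Observed coordinate differences: Δφ = -0.00352°, Δλ = +0.00712°.
Converting to metres (1° lat = 111177 m, cos φ = 0.441662): observed ΔN = -391.3 m, observed ΔE = 349.6 m.
Subtracting the expected shift leaves a residual of -391.3 − (-435) = 43.7 m north and 349.6 − (388) = -38.4 m east.
Residual distance = √(43.7² + (-38.4)²) = 58.1 m.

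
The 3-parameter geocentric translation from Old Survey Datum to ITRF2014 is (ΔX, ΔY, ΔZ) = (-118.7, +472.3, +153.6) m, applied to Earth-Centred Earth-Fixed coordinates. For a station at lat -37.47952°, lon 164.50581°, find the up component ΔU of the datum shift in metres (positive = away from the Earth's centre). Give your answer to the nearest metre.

ΔU = 97 m

At φ = -37.47952°, λ = 164.50581°: sin φ = -0.608478, cos φ = 0.793571, sin λ = 0.267141, cos λ = -0.963658.
ΔU = cos φ cos λ·ΔX + cos φ sin λ·ΔY + sin φ·ΔZ = (0.793571)(-0.963658)(-118.7) + (0.793571)(0.267141)(472.3) + (-0.608478)(153.6) = 97.44 m.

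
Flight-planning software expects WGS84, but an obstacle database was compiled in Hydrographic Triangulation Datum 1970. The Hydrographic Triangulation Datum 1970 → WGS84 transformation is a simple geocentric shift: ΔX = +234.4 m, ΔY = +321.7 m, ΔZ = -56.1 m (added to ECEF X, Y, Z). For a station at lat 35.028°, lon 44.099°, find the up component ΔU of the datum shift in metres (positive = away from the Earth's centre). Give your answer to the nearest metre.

The local up (radial) axis is (cos φ cos λ, cos φ sin λ, sin φ), giving ΔU = 137.842 + 183.322 − 32.200 = 288.96 m.

ΔU = 289 m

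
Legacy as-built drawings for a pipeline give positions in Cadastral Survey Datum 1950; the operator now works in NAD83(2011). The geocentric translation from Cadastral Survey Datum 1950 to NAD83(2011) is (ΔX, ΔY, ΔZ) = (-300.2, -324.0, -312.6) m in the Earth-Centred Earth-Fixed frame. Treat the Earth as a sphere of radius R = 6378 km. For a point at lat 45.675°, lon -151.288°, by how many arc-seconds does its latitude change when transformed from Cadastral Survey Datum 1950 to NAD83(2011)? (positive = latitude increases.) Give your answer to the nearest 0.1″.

Δφ = -16.8″

sin φ = 0.715388, cos φ = 0.698727, sin λ = -0.480407, cos λ = -0.877046.
North component: ΔN = −sin φ cos λ·ΔX − sin φ sin λ·ΔY + cos φ·ΔZ = −(0.715388)(-0.877046)(-300.2) − (0.715388)(-0.480407)(-324.0) + (0.698727)(-312.6) = -518.13 m.
1° of latitude spans πR/180 = 111317 m, so Δφ = -518.13 / 111317 × 3600 = -16.756″.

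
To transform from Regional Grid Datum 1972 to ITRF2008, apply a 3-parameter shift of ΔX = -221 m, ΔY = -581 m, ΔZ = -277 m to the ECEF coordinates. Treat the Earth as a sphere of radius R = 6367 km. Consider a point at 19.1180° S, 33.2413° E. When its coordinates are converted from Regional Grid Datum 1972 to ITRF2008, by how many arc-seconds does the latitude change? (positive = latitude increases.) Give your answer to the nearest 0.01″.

sin φ = -0.327515, cos φ = 0.944846, sin λ = 0.548166, cos λ = 0.836369.
North component: ΔN = −sin φ cos λ·ΔX − sin φ sin λ·ΔY + cos φ·ΔZ = −(-0.327515)(0.836369)(-221) − (-0.327515)(0.548166)(-581) + (0.944846)(-277) = -426.57 m.
1° of latitude spans πR/180 = 111125 m, so Δφ = -426.57 / 111125 × 3600 = -13.819″.

Δφ = -13.82″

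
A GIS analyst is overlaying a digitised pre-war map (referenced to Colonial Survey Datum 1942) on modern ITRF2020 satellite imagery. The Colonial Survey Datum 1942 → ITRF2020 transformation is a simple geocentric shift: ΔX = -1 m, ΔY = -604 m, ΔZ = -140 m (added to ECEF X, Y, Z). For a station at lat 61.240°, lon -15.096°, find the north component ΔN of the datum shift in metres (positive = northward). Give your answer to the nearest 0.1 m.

The local north axis is (−sin φ cos λ, −sin φ sin λ, cos φ), giving ΔN = 0.846 − 137.899 − 67.360 = -204.41 m.

ΔN = -204.4 m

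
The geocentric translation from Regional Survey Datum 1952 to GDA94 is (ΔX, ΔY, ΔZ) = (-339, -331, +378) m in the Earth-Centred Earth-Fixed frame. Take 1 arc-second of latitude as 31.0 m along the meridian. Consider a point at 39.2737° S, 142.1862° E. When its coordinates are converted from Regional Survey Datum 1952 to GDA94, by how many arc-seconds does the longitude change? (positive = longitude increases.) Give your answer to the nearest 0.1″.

sin φ = -0.633026, cos φ = 0.774131, sin λ = 0.613097, cos λ = -0.790007.
East component: ΔE = −sin λ·ΔX + cos λ·ΔY = −(0.613097)(-339) + (-0.790007)(-331) = 469.33 m.
1° of latitude spans 3600 × 31.00 = 111600 m; at latitude φ, 1° of longitude spans that × cos φ = 86393.0 m, so Δλ = 469.33 / 86393.0 × 3600 = 19.557″.

Δλ = 19.6″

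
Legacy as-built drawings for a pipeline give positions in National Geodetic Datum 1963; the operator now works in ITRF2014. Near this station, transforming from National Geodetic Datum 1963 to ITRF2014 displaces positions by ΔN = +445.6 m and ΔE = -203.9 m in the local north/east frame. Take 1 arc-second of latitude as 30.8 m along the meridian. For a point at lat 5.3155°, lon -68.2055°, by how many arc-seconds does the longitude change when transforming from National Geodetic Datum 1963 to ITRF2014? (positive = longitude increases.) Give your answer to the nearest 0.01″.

Δλ = -6.65″

At latitude 5.3155°, cos φ = 0.995700.
1″ of longitude at this latitude = 30.80 × cos φ = 30.6675 m, so Δλ = -203.9 / 30.6675 = -6.649″.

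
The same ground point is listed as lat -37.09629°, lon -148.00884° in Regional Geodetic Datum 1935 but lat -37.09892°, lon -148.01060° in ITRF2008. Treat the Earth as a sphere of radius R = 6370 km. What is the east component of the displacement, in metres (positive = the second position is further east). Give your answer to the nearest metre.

Δφ = -37.09892° − -37.09629° = -0.00263°; Δλ = -148.01060° − -148.00884° = -0.00176°.
1° along a meridian = πR/180 = 111177 m.
ΔN = Δφ × 111177 = -292.4 m; ΔE = Δλ × 111177 × cos(-37.09629°) = -0.00176 × 111177 × 0.797623 = -156.1 m.

ΔE = -156 m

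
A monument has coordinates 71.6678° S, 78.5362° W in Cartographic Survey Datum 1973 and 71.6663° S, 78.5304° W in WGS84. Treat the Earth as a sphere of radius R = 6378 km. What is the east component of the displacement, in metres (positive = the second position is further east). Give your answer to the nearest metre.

Δφ = -71.6663° − -71.6678° = +0.0015°; Δλ = -78.5304° − -78.5362° = +0.0058°.
1° along a meridian = πR/180 = 111317 m.
ΔN = Δφ × 111317 = 167.0 m; ΔE = Δλ × 111317 × cos(-71.6678°) = +0.0058 × 111317 × 0.314526 = 203.1 m.

ΔE = 203 m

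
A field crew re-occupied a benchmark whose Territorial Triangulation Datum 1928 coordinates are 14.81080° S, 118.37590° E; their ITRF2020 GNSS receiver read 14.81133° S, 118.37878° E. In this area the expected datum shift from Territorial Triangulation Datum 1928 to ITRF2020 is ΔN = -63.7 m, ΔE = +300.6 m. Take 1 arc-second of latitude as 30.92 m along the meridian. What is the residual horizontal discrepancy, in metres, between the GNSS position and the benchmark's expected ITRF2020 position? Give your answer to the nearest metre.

Observed coordinate differences: Δφ = -0.00053°, Δλ = +0.00288°.
Converting to metres (1° lat = 111312 m, cos φ = 0.966775): observed ΔN = -59.0 m, observed ΔE = 309.9 m.
Subtracting the expected shift leaves a residual of -59.0 − (-63.7) = 4.7 m north and 309.9 − (300.6) = 9.3 m east.
Residual distance = √(4.7² + 9.3²) = 10.4 m.

10 m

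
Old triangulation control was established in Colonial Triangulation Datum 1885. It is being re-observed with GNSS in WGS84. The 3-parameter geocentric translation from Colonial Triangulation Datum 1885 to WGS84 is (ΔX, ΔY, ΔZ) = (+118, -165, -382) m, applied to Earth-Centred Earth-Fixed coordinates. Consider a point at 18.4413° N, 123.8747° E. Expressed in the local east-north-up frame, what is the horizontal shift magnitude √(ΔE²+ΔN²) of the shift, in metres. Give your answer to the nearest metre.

At φ = 18.4413°, λ = 123.8747°: sin φ = 0.316333, cos φ = 0.948648, sin λ = 0.830258, cos λ = -0.557379.
ΔE = −sin λ·ΔX + cos λ·ΔY = −(0.830258)·(118) + (-0.557379)·(-165) = -6.00 m.
ΔN = −sin φ cos λ·ΔX − sin φ sin λ·ΔY + cos φ·ΔZ = −(0.316333)(-0.557379)(118) − (0.316333)(0.830258)(-165) + (0.948648)(-382) = -298.24 m.
Horizontal magnitude = √(ΔE² + ΔN²) = √((-6.00)² + (-298.24)²) = 298.30 m.

298 m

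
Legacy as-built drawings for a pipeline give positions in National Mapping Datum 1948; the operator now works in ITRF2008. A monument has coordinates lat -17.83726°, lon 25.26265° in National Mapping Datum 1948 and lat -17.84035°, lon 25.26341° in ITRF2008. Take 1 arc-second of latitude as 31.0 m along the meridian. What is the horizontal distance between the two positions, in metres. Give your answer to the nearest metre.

354 m

Δφ = -17.84035° − -17.83726° = -0.00309°; Δλ = 25.26341° − 25.26265° = +0.00076°.
1° of latitude = 3600 × 31.00 = 111600 m.
ΔN = Δφ × 111600 = -344.8 m; ΔE = Δλ × 111600 × cos(-17.83726°) = +0.00076 × 111600 × 0.951930 = 80.7 m.
Distance = √(ΔE² + ΔN²) = √(80.7² + (-344.8)²) = 354.2 m.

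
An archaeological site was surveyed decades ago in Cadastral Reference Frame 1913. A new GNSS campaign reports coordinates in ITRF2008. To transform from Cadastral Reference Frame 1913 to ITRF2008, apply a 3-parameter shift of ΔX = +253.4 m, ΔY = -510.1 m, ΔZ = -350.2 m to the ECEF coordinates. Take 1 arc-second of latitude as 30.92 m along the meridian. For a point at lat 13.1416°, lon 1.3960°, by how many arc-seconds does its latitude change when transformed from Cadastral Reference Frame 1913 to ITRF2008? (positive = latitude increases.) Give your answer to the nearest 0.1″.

sin φ = 0.227358, cos φ = 0.973811, sin λ = 0.024362, cos λ = 0.999703.
North component: ΔN = −sin φ cos λ·ΔX − sin φ sin λ·ΔY + cos φ·ΔZ = −(0.227358)(0.999703)(253.4) − (0.227358)(0.024362)(-510.1) + (0.973811)(-350.2) = -395.80 m.
1° of latitude spans 3600 × 30.92 = 111312 m, so Δφ = -395.80 / 111312 × 3600 = -12.801″.

Δφ = -12.8″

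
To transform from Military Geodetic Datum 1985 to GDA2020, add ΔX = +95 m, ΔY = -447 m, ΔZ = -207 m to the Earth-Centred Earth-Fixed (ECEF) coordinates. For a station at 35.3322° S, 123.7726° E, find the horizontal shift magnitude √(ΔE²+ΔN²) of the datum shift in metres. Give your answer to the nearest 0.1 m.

The local east axis at (φ, λ) is (−sin λ, cos λ, 0), so ΔE = −sin(123.7726°)·95 + cos(123.7726°)·(-447) = 169.52 m.
The local north axis is (−sin φ cos λ, −sin φ sin λ, cos φ), giving ΔN = -30.541 − 214.884 − 168.873 = -414.30 m.
Horizontal magnitude = √(ΔE² + ΔN²) = √(169.52² + (-414.30)²) = 447.64 m.

447.6 m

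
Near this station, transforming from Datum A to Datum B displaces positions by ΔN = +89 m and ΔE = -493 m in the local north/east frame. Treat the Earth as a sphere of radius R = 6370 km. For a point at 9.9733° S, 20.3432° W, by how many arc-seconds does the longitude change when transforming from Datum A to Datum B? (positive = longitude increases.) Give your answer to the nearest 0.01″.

Δλ = -16.21″

At latitude -9.9733°, cos φ = 0.984889.
One radian of longitude at latitude φ spans R cos φ, so Δλ = ΔE / (R cos φ) = -493.0 / (6370000 × 0.984889) = -7.8582e-05 rad = -16.209″.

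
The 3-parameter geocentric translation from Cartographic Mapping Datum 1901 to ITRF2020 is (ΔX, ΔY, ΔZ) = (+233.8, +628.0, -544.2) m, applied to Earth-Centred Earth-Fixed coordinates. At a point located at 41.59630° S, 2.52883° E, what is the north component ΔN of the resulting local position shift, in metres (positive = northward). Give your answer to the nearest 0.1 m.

At φ = -41.59630°, λ = 2.52883°: sin φ = -0.663878, cos φ = 0.747841, sin λ = 0.044122, cos λ = 0.999026.
ΔN = −sin φ cos λ·ΔX − sin φ sin λ·ΔY + cos φ·ΔZ = −(-0.663878)(0.999026)(233.8) − (-0.663878)(0.044122)(628.0) + (0.747841)(-544.2) = -233.52 m.

ΔN = -233.5 m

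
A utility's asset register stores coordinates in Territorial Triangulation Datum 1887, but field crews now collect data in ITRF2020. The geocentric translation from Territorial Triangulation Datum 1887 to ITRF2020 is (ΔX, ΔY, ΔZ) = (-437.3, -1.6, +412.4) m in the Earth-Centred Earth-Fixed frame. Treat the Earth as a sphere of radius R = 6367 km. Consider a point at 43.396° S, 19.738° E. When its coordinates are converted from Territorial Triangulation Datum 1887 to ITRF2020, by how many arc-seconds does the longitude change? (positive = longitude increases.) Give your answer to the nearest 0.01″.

Δλ = 6.52″

sin φ = -0.687037, cos φ = 0.726623, sin λ = 0.337720, cos λ = 0.941247.
East component: ΔE = −sin λ·ΔX + cos λ·ΔY = −(0.337720)(-437.3) + (0.941247)(-1.6) = 146.18 m.
1° of latitude spans πR/180 = 111125 m; at latitude φ, 1° of longitude spans that × cos φ = 80746.0 m, so Δλ = 146.18 / 80746.0 × 3600 = 6.517″.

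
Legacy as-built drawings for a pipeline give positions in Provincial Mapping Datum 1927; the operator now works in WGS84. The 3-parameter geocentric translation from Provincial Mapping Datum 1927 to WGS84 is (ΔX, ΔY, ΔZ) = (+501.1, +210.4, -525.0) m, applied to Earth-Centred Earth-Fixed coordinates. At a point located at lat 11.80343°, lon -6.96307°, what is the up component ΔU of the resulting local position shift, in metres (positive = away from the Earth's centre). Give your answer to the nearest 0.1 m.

ΔU = 354.5 m

At φ = 11.80343°, λ = -6.96307°: sin φ = 0.204555, cos φ = 0.978855, sin λ = -0.121230, cos λ = 0.992624.
ΔU = cos φ cos λ·ΔX + cos φ sin λ·ΔY + sin φ·ΔZ = (0.978855)(0.992624)(501.1) + (0.978855)(-0.121230)(210.4) + (0.204555)(-525.0) = 354.53 m.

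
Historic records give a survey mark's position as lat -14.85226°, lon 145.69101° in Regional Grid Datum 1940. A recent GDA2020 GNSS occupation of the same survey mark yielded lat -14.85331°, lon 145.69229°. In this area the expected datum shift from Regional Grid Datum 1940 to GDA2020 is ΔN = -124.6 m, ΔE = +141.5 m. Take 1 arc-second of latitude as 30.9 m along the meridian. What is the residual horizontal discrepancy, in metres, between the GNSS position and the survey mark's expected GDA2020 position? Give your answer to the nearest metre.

9 m

Observed coordinate differences: Δφ = -0.00105°, Δλ = +0.00128°.
Converting to metres (1° lat = 111240 m, cos φ = 0.966590): observed ΔN = -116.8 m, observed ΔE = 137.6 m.
Subtracting the expected shift leaves a residual of -116.8 − (-124.6) = 7.8 m north and 137.6 − (141.5) = -3.9 m east.
Residual distance = √(7.8² + (-3.9)²) = 8.7 m.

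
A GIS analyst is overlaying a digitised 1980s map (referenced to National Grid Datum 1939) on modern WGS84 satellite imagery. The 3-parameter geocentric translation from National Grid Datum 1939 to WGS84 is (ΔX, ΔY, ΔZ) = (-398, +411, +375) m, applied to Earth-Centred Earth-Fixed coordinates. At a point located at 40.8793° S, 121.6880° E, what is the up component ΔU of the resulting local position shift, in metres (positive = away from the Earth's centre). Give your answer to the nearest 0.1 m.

ΔU = 177.1 m

The local up (radial) axis is (cos φ cos λ, cos φ sin λ, sin φ), giving ΔU = 158.073 + 264.426 − 245.425 = 177.07 m.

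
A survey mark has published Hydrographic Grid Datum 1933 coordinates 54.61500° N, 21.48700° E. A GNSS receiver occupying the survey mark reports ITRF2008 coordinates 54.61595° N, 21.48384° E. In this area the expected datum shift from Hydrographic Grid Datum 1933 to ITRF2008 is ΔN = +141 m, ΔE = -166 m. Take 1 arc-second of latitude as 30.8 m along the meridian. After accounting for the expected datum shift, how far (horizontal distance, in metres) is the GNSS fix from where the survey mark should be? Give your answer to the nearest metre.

51 m

Observed coordinate differences: Δφ = +0.00095°, Δλ = -0.00316°.
Converting to metres (1° lat = 110880 m, cos φ = 0.579068): observed ΔN = 105.3 m, observed ΔE = -202.9 m.
Subtracting the expected shift leaves a residual of 105.3 − (141) = -35.7 m north and -202.9 − (-166) = -36.9 m east.
Residual distance = √((-35.7)² + (-36.9)²) = 51.3 m.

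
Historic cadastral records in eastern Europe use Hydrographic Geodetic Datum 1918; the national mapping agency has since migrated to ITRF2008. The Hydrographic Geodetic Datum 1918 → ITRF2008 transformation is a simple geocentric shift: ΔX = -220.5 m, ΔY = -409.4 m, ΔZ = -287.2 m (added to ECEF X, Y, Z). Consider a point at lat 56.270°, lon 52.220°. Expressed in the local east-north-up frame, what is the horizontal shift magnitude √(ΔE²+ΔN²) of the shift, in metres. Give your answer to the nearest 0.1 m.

The local east axis at (φ, λ) is (−sin λ, cos λ, 0), so ΔE = −sin(52.220°)·(-220.5) + cos(52.220°)·(-409.4) = -76.53 m.
The local north axis is (−sin φ cos λ, −sin φ sin λ, cos φ), giving ΔN = 112.345 + 269.107 − 159.476 = 221.98 m.
Horizontal magnitude = √(ΔE² + ΔN²) = √((-76.53)² + 221.98²) = 234.80 m.

234.8 m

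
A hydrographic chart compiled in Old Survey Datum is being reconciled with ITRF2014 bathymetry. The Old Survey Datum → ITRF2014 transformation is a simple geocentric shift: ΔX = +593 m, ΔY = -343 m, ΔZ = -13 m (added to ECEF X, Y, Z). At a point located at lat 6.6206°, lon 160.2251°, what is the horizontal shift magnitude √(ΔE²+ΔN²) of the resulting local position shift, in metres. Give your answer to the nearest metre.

The local east axis at (φ, λ) is (−sin λ, cos λ, 0), so ΔE = −sin(160.2251°)·593 + cos(160.2251°)·(-343) = 122.15 m.
The local north axis is (−sin φ cos λ, −sin φ sin λ, cos φ), giving ΔN = 64.338 + 13.379 − 12.913 = 64.80 m.
Horizontal magnitude = √(ΔE² + ΔN²) = √(122.15² + 64.80²) = 138.27 m.

138 m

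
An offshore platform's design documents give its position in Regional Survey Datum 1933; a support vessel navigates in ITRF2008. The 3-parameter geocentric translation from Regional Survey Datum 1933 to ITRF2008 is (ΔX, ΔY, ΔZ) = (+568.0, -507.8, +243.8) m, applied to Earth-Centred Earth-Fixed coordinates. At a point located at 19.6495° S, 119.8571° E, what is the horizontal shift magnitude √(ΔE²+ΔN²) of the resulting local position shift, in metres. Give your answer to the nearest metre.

240 m

At φ = -19.6495°, λ = 119.8571°: sin φ = -0.336265, cos φ = 0.941767, sin λ = 0.867270, cos λ = -0.497839.
ΔE = −sin λ·ΔX + cos λ·ΔY = −(0.867270)·(568.0) + (-0.497839)·(-507.8) = -239.81 m.
ΔN = −sin φ cos λ·ΔX − sin φ sin λ·ΔY + cos φ·ΔZ = −(-0.336265)(-0.497839)(568.0) − (-0.336265)(0.867270)(-507.8) + (0.941767)(243.8) = -13.57 m.
Horizontal magnitude = √(ΔE² + ΔN²) = √((-239.81)² + (-13.57)²) = 240.19 m.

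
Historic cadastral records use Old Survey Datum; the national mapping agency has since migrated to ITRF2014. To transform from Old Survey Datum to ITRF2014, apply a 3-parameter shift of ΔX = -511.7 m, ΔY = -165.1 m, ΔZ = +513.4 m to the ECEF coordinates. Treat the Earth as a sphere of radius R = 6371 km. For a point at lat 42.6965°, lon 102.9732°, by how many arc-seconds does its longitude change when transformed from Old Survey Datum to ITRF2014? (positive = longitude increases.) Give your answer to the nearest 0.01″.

Δλ = 23.60″

sin φ = 0.678115, cos φ = 0.734956, sin λ = 0.974475, cos λ = -0.224495.
East component: ΔE = −sin λ·ΔX + cos λ·ΔY = −(0.974475)(-511.7) + (-0.224495)(-165.1) = 535.70 m.
1° of latitude spans πR/180 = 111195 m; at latitude φ, 1° of longitude spans that × cos φ = 81723.4 m, so Δλ = 535.70 / 81723.4 × 3600 = 23.598″.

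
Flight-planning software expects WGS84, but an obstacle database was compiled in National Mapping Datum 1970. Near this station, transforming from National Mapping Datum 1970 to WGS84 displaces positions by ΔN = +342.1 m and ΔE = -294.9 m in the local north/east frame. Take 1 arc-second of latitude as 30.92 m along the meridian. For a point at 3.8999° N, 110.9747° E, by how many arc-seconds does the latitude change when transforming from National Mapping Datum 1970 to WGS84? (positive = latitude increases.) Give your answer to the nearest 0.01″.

Δφ = 11.06″

1″ of latitude = 30.92 m, so Δφ = 342.1 / 30.92 = 11.064″.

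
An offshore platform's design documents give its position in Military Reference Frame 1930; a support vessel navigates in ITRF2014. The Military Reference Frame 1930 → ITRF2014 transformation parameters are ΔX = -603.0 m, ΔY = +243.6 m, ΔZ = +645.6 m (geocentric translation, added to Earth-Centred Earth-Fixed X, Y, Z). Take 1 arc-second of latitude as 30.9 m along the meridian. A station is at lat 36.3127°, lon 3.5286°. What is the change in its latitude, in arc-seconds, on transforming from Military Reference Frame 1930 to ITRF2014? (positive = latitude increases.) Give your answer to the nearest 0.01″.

sin φ = 0.592192, cos φ = 0.805797, sin λ = 0.061547, cos λ = 0.998104.
North component: ΔN = −sin φ cos λ·ΔX − sin φ sin λ·ΔY + cos φ·ΔZ = −(0.592192)(0.998104)(-603.0) − (0.592192)(0.061547)(243.6) + (0.805797)(645.6) = 867.76 m.
1° of latitude spans 3600 × 30.90 = 111240 m, so Δφ = 867.76 / 111240 × 3600 = 28.083″.

Δφ = 28.08″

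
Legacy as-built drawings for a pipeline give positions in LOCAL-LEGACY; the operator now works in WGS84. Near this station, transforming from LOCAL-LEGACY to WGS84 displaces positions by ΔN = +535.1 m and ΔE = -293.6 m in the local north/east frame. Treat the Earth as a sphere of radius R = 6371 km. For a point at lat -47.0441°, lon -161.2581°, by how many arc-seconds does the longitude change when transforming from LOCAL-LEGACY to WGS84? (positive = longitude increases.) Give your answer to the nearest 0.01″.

Δλ = -13.95″

At latitude -47.0441°, cos φ = 0.681435.
One radian of longitude at latitude φ spans R cos φ, so Δλ = ΔE / (R cos φ) = -293.6 / (6371000 × 0.681435) = -6.7628e-05 rad = -13.949″.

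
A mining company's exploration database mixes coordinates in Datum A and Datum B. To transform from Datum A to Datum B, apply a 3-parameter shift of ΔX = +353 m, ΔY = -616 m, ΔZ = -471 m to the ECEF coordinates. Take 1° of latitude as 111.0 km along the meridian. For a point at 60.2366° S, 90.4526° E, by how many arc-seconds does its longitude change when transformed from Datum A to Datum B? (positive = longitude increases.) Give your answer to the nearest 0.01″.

sin φ = -0.868083, cos φ = 0.496420, sin λ = 0.999969, cos λ = -0.007899.
East component: ΔE = −sin λ·ΔX + cos λ·ΔY = −(0.999969)(353) + (-0.007899)(-616) = -348.12 m.
1° of latitude spans 111000 m; at latitude φ, 1° of longitude spans that × cos φ = 55102.6 m, so Δλ = -348.12 / 55102.6 × 3600 = -22.744″.

Δλ = -22.74″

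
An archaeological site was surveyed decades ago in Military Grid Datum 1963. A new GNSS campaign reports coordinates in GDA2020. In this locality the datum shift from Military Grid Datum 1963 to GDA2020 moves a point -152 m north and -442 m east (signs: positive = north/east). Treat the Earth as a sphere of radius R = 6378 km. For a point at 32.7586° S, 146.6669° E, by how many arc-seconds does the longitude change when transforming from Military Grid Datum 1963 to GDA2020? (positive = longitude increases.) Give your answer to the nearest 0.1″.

At latitude -32.7586°, cos φ = 0.840958.
One radian of longitude at latitude φ spans R cos φ, so Δλ = ΔE / (R cos φ) = -442.0 / (6378000 × 0.840958) = -8.2407e-05 rad = -16.998″.

Δλ = -17.0″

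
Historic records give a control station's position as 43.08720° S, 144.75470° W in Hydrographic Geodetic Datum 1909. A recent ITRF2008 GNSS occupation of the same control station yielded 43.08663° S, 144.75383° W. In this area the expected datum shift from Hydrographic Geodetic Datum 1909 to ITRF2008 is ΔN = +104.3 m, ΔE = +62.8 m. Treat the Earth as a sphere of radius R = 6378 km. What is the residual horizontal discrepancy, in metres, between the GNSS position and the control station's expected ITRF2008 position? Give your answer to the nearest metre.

Observed coordinate differences: Δφ = +0.00057°, Δλ = +0.00087°.
Converting to metres (1° lat = 111317 m, cos φ = 0.730315): observed ΔN = 63.5 m, observed ΔE = 70.7 m.
Subtracting the expected shift leaves a residual of 63.5 − (104.3) = -40.8 m north and 70.7 − (62.8) = 7.9 m east.
Residual distance = √((-40.8)² + 7.9²) = 41.6 m.

42 m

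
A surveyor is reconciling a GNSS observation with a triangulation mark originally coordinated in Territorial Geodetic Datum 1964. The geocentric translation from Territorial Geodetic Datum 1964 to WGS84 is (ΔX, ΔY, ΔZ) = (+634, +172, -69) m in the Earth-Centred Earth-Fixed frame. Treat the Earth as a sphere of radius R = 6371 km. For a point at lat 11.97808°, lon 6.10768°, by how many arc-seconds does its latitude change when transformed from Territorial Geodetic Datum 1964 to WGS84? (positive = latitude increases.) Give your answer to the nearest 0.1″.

Δφ = -6.5″

sin φ = 0.207537, cos φ = 0.978227, sin λ = 0.106397, cos λ = 0.994324.
North component: ΔN = −sin φ cos λ·ΔX − sin φ sin λ·ΔY + cos φ·ΔZ = −(0.207537)(0.994324)(634) − (0.207537)(0.106397)(172) + (0.978227)(-69) = -202.13 m.
1° of latitude spans πR/180 = 111195 m, so Δφ = -202.13 / 111195 × 3600 = -6.544″.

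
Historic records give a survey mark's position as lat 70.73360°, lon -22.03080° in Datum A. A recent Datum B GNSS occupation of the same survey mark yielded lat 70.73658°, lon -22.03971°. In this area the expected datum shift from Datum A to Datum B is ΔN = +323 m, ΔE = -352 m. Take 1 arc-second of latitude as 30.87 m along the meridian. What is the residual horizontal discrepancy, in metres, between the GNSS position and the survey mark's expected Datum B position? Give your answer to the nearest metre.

Observed coordinate differences: Δφ = +0.00298°, Δλ = -0.00891°.
Converting to metres (1° lat = 111132 m, cos φ = 0.329961): observed ΔN = 331.2 m, observed ΔE = -326.7 m.
Subtracting the expected shift leaves a residual of 331.2 − (323) = 8.2 m north and -326.7 − (-352) = 25.3 m east.
Residual distance = √(8.2² + 25.3²) = 26.6 m.

27 m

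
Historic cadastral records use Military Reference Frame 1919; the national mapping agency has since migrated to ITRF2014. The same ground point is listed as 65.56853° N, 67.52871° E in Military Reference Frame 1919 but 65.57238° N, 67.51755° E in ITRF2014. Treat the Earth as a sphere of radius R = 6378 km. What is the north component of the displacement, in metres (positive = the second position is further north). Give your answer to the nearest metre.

Δφ = 65.57238° − 65.56853° = +0.00385°; Δλ = 67.51755° − 67.52871° = -0.01116°.
1° along a meridian = πR/180 = 111317 m.
ΔN = Δφ × 111317 = 428.6 m; ΔE = Δλ × 111317 × cos(65.56853°) = -0.01116 × 111317 × 0.413605 = -513.8 m.

ΔN = 429 m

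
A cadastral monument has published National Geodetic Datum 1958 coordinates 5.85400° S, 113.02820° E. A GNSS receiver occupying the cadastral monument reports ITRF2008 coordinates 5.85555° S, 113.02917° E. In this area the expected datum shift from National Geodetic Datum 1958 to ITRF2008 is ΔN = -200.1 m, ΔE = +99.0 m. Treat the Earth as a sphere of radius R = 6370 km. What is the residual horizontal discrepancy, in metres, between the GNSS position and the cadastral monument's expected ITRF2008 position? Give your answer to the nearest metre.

Observed coordinate differences: Δφ = -0.00155°, Δλ = +0.00097°.
Converting to metres (1° lat = 111177 m, cos φ = 0.994785): observed ΔN = -172.3 m, observed ΔE = 107.3 m.
Subtracting the expected shift leaves a residual of -172.3 − (-200.1) = 27.8 m north and 107.3 − (99.0) = 8.3 m east.
Residual distance = √(27.8² + 8.3²) = 29.0 m.

29 m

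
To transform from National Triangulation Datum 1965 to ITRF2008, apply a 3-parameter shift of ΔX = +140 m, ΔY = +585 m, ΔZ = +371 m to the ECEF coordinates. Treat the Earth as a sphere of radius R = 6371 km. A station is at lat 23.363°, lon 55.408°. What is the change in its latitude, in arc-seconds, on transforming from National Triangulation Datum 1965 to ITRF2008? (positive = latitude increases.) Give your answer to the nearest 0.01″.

Δφ = 3.82″

sin φ = 0.396555, cos φ = 0.918011, sin λ = 0.823216, cos λ = 0.567729.
North component: ΔN = −sin φ cos λ·ΔX − sin φ sin λ·ΔY + cos φ·ΔZ = −(0.396555)(0.567729)(140) − (0.396555)(0.823216)(585) + (0.918011)(371) = 118.09 m.
1° of latitude spans πR/180 = 111195 m, so Δφ = 118.09 / 111195 × 3600 = 3.823″.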